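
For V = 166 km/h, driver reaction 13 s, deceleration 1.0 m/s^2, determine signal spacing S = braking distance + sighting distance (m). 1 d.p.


V = 166 / 3.6 = 46.1111 m/s
Braking distance = 46.1111^2 / (2*1.0) = 1063.1173 m
Sighting distance = 46.1111 * 13 = 599.4444 m
S = 1063.1173 + 599.4444 = 1662.6 m

1662.6


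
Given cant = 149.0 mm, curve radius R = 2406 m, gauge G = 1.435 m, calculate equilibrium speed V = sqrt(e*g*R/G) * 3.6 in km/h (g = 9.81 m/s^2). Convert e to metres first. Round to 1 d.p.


Convert cant: e = 149.0 mm = 0.1490 m
V_ms = sqrt(0.1490 * 9.81 * 2406 / 1.435)
V_ms = sqrt(2450.749923) = 49.505 m/s
V = 49.505 * 3.6 = 178.2 km/h

178.2


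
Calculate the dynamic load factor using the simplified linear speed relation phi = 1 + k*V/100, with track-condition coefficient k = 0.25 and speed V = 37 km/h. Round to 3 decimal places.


phi = 1 + k * V / 100
phi = 1 + 0.25 * 37 / 100
phi = 1 + 0.0925
phi = 1.093

1.093


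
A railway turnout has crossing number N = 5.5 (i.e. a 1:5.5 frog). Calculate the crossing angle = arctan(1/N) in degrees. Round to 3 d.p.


1/N = 1/5.5 = 0.181818
angle = arctan(0.181818) = 0.179853 rad
angle = 0.179853 * 180/pi = 10.305 degrees

10.305


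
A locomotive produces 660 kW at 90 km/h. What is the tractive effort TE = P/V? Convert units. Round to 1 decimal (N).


Convert: P = 660 kW = 660000 W
V = 90 / 3.6 = 25.0 m/s
TE = 660000 / 25.0
TE = 26400.0 N

26400.0


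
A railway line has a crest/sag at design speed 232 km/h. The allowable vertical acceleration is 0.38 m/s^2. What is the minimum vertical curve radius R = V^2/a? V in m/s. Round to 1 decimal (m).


Convert speed: V = 232 / 3.6 = 64.4444 m/s
V^2 = 4153.0864 m^2/s^2
R_v = 4153.0864 / 0.38
R_v = 10929.2 m

10929.2


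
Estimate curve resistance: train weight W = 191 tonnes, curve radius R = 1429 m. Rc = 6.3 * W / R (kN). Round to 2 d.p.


Rc = 6.3 * W / R
Rc = 6.3 * 191 / 1429
Rc = 1203.3 / 1429
Rc = 0.84 kN

0.84


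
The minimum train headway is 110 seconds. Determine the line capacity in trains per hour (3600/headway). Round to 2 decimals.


Capacity = 3600 / headway
Capacity = 3600 / 110
Capacity = 32.73 trains/hour

32.73


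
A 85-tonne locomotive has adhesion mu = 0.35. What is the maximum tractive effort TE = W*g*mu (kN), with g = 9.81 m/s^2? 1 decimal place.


TE_max = W * g * mu
TE_max = 85 * 9.81 * 0.35
TE_max = 833.85 * 0.35
TE_max = 291.8 kN

291.8


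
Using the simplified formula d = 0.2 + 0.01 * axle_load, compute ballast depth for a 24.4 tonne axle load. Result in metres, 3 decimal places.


d = 0.2 + 0.01 * 24.4
d = 0.2 + 0.244
d = 0.444 m

0.444


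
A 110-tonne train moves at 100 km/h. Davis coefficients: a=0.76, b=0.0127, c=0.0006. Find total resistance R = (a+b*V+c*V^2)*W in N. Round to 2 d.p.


b*V = 0.0127 * 100 = 1.27
c*V^2 = 0.0006 * 10000 = 6.0
R_per_t = 0.76 + 1.27 + 6.0 = 8.03 N/t
R_total = 8.03 * 110 = 883.30 N

883.30


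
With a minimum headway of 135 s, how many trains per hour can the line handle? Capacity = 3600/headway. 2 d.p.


Capacity = 3600 / headway
Capacity = 3600 / 135
Capacity = 26.67 trains/hour

26.67


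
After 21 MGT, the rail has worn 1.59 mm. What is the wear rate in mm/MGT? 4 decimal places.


Wear rate = total wear / cumulative tonnage
Rate = 1.59 / 21
Rate = 0.0757 mm/MGT

0.0757


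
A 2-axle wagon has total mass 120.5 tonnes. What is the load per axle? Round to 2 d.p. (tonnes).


Load per axle = total weight / number of axles
Load = 120.5 / 2
Load = 60.25 tonnes

60.25


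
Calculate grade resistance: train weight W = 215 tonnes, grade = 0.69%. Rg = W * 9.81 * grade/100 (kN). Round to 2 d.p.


Rg = W * 9.81 * grade / 100
Rg = 215 * 9.81 * 0.69 / 100
Rg = 2109.15 * 0.0069
Rg = 14.55 kN

14.55


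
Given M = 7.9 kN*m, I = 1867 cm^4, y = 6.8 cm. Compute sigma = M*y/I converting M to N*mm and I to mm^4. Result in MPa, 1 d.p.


Convert units:
M = 7.9 kN*m = 7900000 N*mm
y = 6.8 cm = 68 mm
I = 1867 cm^4 = 18670000 mm^4
sigma = 7900000 * 68 / 18670000
sigma = 28.8 MPa

28.8


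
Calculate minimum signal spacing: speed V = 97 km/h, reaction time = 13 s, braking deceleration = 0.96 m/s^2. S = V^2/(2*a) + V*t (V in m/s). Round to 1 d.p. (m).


V = 97 / 3.6 = 26.9444 m/s
Braking distance = 26.9444^2 / (2*0.96) = 378.1266 m
Sighting distance = 26.9444 * 13 = 350.2778 m
S = 378.1266 + 350.2778 = 728.4 m

728.4


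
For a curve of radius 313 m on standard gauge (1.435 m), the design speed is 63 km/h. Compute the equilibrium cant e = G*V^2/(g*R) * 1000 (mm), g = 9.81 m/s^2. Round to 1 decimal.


Convert speed: V = 63 / 3.6 = 17.5 m/s
Apply formula: e = 1.435 * 17.5^2 / (9.81 * 313)
e = 1.435 * 306.25 / 3070.53
e = 0.143125 m = 143.1 mm

143.1


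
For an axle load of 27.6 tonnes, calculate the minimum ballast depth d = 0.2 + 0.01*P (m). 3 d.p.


d = 0.2 + 0.01 * 27.6
d = 0.2 + 0.276
d = 0.476 m

0.476


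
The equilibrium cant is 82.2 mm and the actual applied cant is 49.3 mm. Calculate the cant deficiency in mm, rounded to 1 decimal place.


Cant deficiency = equilibrium cant - actual cant
CD = 82.2 - 49.3
CD = 32.9 mm

32.9


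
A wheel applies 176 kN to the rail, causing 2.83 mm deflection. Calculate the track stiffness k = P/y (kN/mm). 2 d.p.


Track stiffness k = P / y
k = 176 / 2.83
k = 62.19 kN/mm

62.19


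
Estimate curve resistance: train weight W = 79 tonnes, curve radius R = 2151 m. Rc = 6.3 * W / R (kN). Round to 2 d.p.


Rc = 6.3 * W / R
Rc = 6.3 * 79 / 2151
Rc = 497.7 / 2151
Rc = 0.23 kN

0.23


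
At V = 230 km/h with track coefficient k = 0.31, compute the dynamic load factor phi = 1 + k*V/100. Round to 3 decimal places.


phi = 1 + k * V / 100
phi = 1 + 0.31 * 230 / 100
phi = 1 + 0.713
phi = 1.713

1.713


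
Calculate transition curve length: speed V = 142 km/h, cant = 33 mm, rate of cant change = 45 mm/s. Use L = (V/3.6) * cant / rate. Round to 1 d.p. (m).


Convert speed: V = 142 / 3.6 = 39.4444 m/s
L = 39.4444 * 33 / 45
L = 1301.6667 / 45
L = 28.9 m

28.9


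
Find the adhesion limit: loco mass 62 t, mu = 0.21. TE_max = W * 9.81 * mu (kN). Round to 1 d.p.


TE_max = W * g * mu
TE_max = 62 * 9.81 * 0.21
TE_max = 608.22 * 0.21
TE_max = 127.7 kN

127.7


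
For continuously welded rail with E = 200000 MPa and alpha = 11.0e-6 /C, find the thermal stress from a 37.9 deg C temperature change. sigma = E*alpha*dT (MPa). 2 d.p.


sigma = E * alpha * dT
sigma = 200000 * 11.0e-6 * 37.9
sigma = 2.2 * 37.9
sigma = 83.38 MPa

83.38


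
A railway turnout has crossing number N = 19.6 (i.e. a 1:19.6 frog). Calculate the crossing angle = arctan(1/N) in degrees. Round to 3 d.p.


1/N = 1/19.6 = 0.05102
angle = arctan(0.05102) = 0.050976 rad
angle = 0.050976 * 180/pi = 2.921 degrees

2.921


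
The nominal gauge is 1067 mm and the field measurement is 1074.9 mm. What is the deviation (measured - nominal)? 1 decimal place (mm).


Deviation = measured - nominal
Deviation = 1074.9 - 1067
Deviation = 7.9 mm

7.9


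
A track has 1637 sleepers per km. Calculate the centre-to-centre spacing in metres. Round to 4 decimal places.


Spacing = 1000 m / number of sleepers
Spacing = 1000 / 1637
Spacing = 0.6109 m

0.6109


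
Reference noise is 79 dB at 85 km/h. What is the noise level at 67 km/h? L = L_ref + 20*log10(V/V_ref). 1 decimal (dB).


V/V_ref = 67 / 85 = 0.788235
log10(0.788235) = -0.103344
20 * -0.103344 = -2.0669
L = 79 + -2.0669 = 76.9 dB

76.9


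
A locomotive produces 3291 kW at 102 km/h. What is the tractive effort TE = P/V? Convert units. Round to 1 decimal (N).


Convert: P = 3291 kW = 3291000 W
V = 102 / 3.6 = 28.3333 m/s
TE = 3291000 / 28.3333
TE = 116152.9 N

116152.9


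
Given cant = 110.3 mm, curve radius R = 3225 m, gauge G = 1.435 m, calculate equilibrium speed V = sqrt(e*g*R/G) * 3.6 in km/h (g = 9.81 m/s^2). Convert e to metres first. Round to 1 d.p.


Convert cant: e = 110.3 mm = 0.1103 m
V_ms = sqrt(0.1103 * 9.81 * 3225 / 1.435)
V_ms = sqrt(2431.769111) = 49.313 m/s
V = 49.313 * 3.6 = 177.5 km/h

177.5


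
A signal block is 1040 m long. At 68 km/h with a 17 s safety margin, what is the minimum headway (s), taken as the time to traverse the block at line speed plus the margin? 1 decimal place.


V = 68 / 3.6 = 18.8889 m/s
Block traversal time = 1040 / 18.8889 = 55.0588 s
Headway = 55.0588 + 17
Headway = 72.1 s

72.1


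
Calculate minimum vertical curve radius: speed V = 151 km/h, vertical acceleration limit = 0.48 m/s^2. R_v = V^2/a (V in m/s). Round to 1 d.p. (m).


Convert speed: V = 151 / 3.6 = 41.9444 m/s
V^2 = 1759.3364 m^2/s^2
R_v = 1759.3364 / 0.48
R_v = 3665.3 m

3665.3


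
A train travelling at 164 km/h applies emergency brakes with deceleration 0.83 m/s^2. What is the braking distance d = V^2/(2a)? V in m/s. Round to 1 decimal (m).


Convert speed: V = 164 / 3.6 = 45.5556 m/s
V^2 = 2075.3086
d = 2075.3086 / (2 * 0.83)
d = 2075.3086 / 1.66
d = 1250.2 m

1250.2


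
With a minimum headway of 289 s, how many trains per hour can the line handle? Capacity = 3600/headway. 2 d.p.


Capacity = 3600 / headway
Capacity = 3600 / 289
Capacity = 12.46 trains/hour

12.46


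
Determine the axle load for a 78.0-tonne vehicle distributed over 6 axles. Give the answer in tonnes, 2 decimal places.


Load per axle = total weight / number of axles
Load = 78.0 / 6
Load = 13.00 tonnes

13.00


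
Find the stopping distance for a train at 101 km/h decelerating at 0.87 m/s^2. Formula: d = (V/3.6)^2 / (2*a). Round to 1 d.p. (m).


Convert speed: V = 101 / 3.6 = 28.0556 m/s
V^2 = 787.1142
d = 787.1142 / (2 * 0.87)
d = 787.1142 / 1.74
d = 452.4 m

452.4


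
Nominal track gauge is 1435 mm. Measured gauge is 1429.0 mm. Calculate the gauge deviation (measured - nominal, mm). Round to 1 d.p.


Deviation = measured - nominal
Deviation = 1429.0 - 1435
Deviation = -6.0 mm

-6.0


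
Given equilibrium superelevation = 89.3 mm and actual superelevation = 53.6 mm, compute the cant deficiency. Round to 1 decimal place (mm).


Cant deficiency = equilibrium cant - actual cant
CD = 89.3 - 53.6
CD = 35.7 mm

35.7


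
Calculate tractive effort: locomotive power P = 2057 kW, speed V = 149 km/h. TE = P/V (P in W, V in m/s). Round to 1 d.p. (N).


Convert: P = 2057 kW = 2057000 W
V = 149 / 3.6 = 41.3889 m/s
TE = 2057000 / 41.3889
TE = 49699.3 N

49699.3


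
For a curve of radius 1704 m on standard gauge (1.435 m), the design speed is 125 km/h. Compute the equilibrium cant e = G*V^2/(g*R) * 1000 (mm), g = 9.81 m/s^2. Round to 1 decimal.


Convert speed: V = 125 / 3.6 = 34.7222 m/s
Apply formula: e = 1.435 * 34.7222^2 / (9.81 * 1704)
e = 1.435 * 1205.6327 / 16716.24
e = 0.103497 m = 103.5 mm

103.5


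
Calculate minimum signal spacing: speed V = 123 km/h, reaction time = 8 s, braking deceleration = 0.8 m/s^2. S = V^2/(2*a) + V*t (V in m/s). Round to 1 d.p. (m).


V = 123 / 3.6 = 34.1667 m/s
Braking distance = 34.1667^2 / (2*0.8) = 729.6007 m
Sighting distance = 34.1667 * 8 = 273.3333 m
S = 729.6007 + 273.3333 = 1002.9 m

1002.9


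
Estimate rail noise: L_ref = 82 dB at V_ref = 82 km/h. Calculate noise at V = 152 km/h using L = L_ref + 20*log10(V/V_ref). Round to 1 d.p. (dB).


V/V_ref = 152 / 82 = 1.853659
log10(1.853659) = 0.26803
20 * 0.26803 = 5.3606
L = 82 + 5.3606 = 87.4 dB

87.4


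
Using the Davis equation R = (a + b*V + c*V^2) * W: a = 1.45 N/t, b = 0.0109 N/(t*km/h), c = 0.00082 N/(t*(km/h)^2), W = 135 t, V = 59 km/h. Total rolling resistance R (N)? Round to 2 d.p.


b*V = 0.0109 * 59 = 0.6431
c*V^2 = 0.00082 * 3481 = 2.85442
R_per_t = 1.45 + 0.6431 + 2.85442 = 4.94752 N/t
R_total = 4.94752 * 135 = 667.92 N

667.92


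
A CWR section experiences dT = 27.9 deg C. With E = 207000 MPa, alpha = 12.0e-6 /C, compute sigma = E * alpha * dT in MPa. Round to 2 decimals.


sigma = E * alpha * dT
sigma = 207000 * 12.0e-6 * 27.9
sigma = 2.484 * 27.9
sigma = 69.30 MPa

69.30


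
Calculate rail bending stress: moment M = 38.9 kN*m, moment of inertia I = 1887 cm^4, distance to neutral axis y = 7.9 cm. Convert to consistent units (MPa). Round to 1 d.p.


Convert units:
M = 38.9 kN*m = 38900000 N*mm
y = 7.9 cm = 79 mm
I = 1887 cm^4 = 18870000 mm^4
sigma = 38900000 * 79 / 18870000
sigma = 162.9 MPa

162.9


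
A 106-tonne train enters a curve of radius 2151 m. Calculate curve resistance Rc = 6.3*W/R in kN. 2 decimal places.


Rc = 6.3 * W / R
Rc = 6.3 * 106 / 2151
Rc = 667.8 / 2151
Rc = 0.31 kN

0.31


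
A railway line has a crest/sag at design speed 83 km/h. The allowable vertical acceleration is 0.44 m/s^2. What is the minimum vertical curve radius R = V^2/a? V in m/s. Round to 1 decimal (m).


Convert speed: V = 83 / 3.6 = 23.0556 m/s
V^2 = 531.5586 m^2/s^2
R_v = 531.5586 / 0.44
R_v = 1208.1 m

1208.1


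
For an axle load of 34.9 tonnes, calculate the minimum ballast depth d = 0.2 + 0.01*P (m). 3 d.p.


d = 0.2 + 0.01 * 34.9
d = 0.2 + 0.349
d = 0.549 m

0.549


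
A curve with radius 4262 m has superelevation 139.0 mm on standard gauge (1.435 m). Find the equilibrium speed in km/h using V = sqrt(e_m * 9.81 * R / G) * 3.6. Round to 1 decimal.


Convert cant: e = 139.0 mm = 0.1390 m
V_ms = sqrt(0.1390 * 9.81 * 4262 / 1.435)
V_ms = sqrt(4049.909812) = 63.6389 m/s
V = 63.6389 * 3.6 = 229.1 km/h

229.1


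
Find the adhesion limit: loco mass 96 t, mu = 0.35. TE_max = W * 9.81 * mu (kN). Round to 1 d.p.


TE_max = W * g * mu
TE_max = 96 * 9.81 * 0.35
TE_max = 941.76 * 0.35
TE_max = 329.6 kN

329.6


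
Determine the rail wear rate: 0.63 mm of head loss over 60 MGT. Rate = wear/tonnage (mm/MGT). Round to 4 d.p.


Wear rate = total wear / cumulative tonnage
Rate = 0.63 / 60
Rate = 0.0105 mm/MGT

0.0105


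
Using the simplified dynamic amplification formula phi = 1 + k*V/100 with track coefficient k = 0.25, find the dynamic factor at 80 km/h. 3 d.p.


phi = 1 + k * V / 100
phi = 1 + 0.25 * 80 / 100
phi = 1 + 0.2
phi = 1.200

1.200


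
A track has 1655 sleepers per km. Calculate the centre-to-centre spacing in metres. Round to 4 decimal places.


Spacing = 1000 m / number of sleepers
Spacing = 1000 / 1655
Spacing = 0.6042 m

0.6042


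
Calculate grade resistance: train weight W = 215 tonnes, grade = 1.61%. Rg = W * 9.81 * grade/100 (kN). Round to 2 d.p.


Rg = W * 9.81 * grade / 100
Rg = 215 * 9.81 * 1.61 / 100
Rg = 2109.15 * 0.0161
Rg = 33.96 kN

33.96


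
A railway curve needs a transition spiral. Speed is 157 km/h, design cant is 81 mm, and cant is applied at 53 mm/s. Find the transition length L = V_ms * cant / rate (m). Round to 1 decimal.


Convert speed: V = 157 / 3.6 = 43.6111 m/s
L = 43.6111 * 81 / 53
L = 3532.5 / 53
L = 66.7 m

66.7


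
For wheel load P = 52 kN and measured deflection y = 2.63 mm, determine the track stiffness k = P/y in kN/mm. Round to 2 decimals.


Track stiffness k = P / y
k = 52 / 2.63
k = 19.77 kN/mm

19.77


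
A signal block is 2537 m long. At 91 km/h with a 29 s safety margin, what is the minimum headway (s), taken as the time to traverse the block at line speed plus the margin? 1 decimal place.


V = 91 / 3.6 = 25.2778 m/s
Block traversal time = 2537 / 25.2778 = 100.3648 s
Headway = 100.3648 + 29
Headway = 129.4 s

129.4


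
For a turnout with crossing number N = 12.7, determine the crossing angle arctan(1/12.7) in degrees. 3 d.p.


1/N = 1/12.7 = 0.07874
angle = arctan(0.07874) = 0.078578 rad
angle = 0.078578 * 180/pi = 4.502 degrees

4.502


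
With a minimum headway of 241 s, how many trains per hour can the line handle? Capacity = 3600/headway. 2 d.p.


Capacity = 3600 / headway
Capacity = 3600 / 241
Capacity = 14.94 trains/hour

14.94


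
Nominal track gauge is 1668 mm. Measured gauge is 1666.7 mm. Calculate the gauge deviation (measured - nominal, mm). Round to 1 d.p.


Deviation = measured - nominal
Deviation = 1666.7 - 1668
Deviation = -1.3 mm

-1.3


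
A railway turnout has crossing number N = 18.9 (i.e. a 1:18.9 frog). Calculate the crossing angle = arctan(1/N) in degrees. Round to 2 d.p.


1/N = 1/18.9 = 0.05291
angle = arctan(0.05291) = 0.052861 rad
angle = 0.052861 * 180/pi = 3.03 degrees

3.03


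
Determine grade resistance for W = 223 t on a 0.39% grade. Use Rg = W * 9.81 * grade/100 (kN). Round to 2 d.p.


Rg = W * 9.81 * grade / 100
Rg = 223 * 9.81 * 0.39 / 100
Rg = 2187.63 * 0.0039
Rg = 8.53 kN

8.53


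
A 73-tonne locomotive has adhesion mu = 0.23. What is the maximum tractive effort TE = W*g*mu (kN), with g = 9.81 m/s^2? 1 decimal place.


TE_max = W * g * mu
TE_max = 73 * 9.81 * 0.23
TE_max = 716.13 * 0.23
TE_max = 164.7 kN

164.7


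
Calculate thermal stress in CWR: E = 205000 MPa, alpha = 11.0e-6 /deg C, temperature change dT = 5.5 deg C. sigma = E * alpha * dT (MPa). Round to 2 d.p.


sigma = E * alpha * dT
sigma = 205000 * 11.0e-6 * 5.5
sigma = 2.255 * 5.5
sigma = 12.40 MPa

12.40


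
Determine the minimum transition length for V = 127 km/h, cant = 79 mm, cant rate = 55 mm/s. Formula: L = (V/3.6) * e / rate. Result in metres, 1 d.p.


Convert speed: V = 127 / 3.6 = 35.2778 m/s
L = 35.2778 * 79 / 55
L = 2786.9444 / 55
L = 50.7 m

50.7


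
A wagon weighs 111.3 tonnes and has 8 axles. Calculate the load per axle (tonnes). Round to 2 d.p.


Load per axle = total weight / number of axles
Load = 111.3 / 8
Load = 13.91 tonnes

13.91


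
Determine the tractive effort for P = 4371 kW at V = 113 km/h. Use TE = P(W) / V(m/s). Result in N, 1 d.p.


Convert: P = 4371 kW = 4371000 W
V = 113 / 3.6 = 31.3889 m/s
TE = 4371000 / 31.3889
TE = 139253.1 N

139253.1


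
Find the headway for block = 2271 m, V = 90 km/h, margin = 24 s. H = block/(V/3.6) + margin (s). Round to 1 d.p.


V = 90 / 3.6 = 25.0 m/s
Block traversal time = 2271 / 25.0 = 90.84 s
Headway = 90.84 + 24
Headway = 114.8 s

114.8


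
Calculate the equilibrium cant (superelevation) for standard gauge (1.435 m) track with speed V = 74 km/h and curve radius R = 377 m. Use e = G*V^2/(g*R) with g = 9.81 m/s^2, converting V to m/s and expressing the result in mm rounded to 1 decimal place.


Convert speed: V = 74 / 3.6 = 20.5556 m/s
Apply formula: e = 1.435 * 20.5556^2 / (9.81 * 377)
e = 1.435 * 422.5309 / 3698.37
e = 0.163946 m = 163.9 mm

163.9


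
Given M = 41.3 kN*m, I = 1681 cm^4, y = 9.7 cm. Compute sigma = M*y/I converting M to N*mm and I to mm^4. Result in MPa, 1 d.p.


Convert units:
M = 41.3 kN*m = 41300000 N*mm
y = 9.7 cm = 97 mm
I = 1681 cm^4 = 16810000 mm^4
sigma = 41300000 * 97 / 16810000
sigma = 238.3 MPa

238.3


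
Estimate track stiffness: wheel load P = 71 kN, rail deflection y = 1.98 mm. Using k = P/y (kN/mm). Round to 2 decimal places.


Track stiffness k = P / y
k = 71 / 1.98
k = 35.86 kN/mm

35.86


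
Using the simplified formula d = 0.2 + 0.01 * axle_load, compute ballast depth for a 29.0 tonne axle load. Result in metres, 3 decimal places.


d = 0.2 + 0.01 * 29.0
d = 0.2 + 0.29
d = 0.490 m

0.490


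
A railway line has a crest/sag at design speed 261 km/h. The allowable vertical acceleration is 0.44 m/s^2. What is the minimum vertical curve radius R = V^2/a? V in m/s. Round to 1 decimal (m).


Convert speed: V = 261 / 3.6 = 72.5 m/s
V^2 = 5256.25 m^2/s^2
R_v = 5256.25 / 0.44
R_v = 11946.0 m

11946.0


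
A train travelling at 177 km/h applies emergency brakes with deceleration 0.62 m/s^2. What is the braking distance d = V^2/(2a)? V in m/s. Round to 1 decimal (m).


Convert speed: V = 177 / 3.6 = 49.1667 m/s
V^2 = 2417.3611
d = 2417.3611 / (2 * 0.62)
d = 2417.3611 / 1.24
d = 1949.5 m

1949.5


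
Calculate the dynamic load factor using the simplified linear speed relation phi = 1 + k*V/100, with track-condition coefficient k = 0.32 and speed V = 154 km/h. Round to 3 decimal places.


phi = 1 + k * V / 100
phi = 1 + 0.32 * 154 / 100
phi = 1 + 0.4928
phi = 1.493

1.493


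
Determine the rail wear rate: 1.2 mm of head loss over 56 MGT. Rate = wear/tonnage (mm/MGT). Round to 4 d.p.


Wear rate = total wear / cumulative tonnage
Rate = 1.2 / 56
Rate = 0.0214 mm/MGT

0.0214


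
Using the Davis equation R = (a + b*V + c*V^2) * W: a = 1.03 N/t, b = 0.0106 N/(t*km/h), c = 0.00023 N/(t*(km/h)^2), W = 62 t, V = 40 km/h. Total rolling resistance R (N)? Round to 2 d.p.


b*V = 0.0106 * 40 = 0.424
c*V^2 = 0.00023 * 1600 = 0.368
R_per_t = 1.03 + 0.424 + 0.368 = 1.822 N/t
R_total = 1.822 * 62 = 112.96 N

112.96


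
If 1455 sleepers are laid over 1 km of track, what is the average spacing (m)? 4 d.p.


Spacing = 1000 m / number of sleepers
Spacing = 1000 / 1455
Spacing = 0.6873 m

0.6873


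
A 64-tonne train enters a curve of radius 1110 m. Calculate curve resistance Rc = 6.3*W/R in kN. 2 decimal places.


Rc = 6.3 * W / R
Rc = 6.3 * 64 / 1110
Rc = 403.2 / 1110
Rc = 0.36 kN

0.36


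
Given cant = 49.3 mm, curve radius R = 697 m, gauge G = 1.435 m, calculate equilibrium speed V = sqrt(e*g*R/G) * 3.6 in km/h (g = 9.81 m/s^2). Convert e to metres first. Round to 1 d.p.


Convert cant: e = 49.3 mm = 0.0493 m
V_ms = sqrt(0.0493 * 9.81 * 697 / 1.435)
V_ms = sqrt(234.907457) = 15.3267 m/s
V = 15.3267 * 3.6 = 55.2 km/h

55.2


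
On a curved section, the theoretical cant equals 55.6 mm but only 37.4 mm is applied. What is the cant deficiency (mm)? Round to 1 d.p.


Cant deficiency = equilibrium cant - actual cant
CD = 55.6 - 37.4
CD = 18.2 mm

18.2


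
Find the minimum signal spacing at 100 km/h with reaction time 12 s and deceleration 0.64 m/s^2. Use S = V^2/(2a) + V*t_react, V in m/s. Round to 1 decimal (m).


V = 100 / 3.6 = 27.7778 m/s
Braking distance = 27.7778^2 / (2*0.64) = 602.8164 m
Sighting distance = 27.7778 * 12 = 333.3333 m
S = 602.8164 + 333.3333 = 936.1 m

936.1


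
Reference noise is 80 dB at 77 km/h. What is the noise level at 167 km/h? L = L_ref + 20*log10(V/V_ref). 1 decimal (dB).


V/V_ref = 167 / 77 = 2.168831
log10(2.168831) = 0.336226
20 * 0.336226 = 6.7245
L = 80 + 6.7245 = 86.7 dB

86.7


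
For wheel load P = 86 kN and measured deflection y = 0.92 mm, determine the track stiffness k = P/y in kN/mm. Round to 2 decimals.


Track stiffness k = P / y
k = 86 / 0.92
k = 93.48 kN/mm

93.48


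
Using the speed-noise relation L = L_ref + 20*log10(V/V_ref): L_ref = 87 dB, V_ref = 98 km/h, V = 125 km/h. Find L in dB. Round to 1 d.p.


V/V_ref = 125 / 98 = 1.27551
log10(1.27551) = 0.105684
20 * 0.105684 = 2.1137
L = 87 + 2.1137 = 89.1 dB

89.1


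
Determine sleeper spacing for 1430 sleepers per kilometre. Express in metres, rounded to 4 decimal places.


Spacing = 1000 m / number of sleepers
Spacing = 1000 / 1430
Spacing = 0.6993 m

0.6993


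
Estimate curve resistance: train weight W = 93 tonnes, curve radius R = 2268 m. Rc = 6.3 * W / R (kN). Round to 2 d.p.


Rc = 6.3 * W / R
Rc = 6.3 * 93 / 2268
Rc = 585.9 / 2268
Rc = 0.26 kN

0.26


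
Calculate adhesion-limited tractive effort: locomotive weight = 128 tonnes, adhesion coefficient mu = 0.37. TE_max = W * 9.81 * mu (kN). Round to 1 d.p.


TE_max = W * g * mu
TE_max = 128 * 9.81 * 0.37
TE_max = 1255.68 * 0.37
TE_max = 464.6 kN

464.6


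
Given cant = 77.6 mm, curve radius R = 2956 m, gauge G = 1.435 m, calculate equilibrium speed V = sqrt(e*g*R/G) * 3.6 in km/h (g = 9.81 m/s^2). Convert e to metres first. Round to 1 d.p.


Convert cant: e = 77.6 mm = 0.0776 m
V_ms = sqrt(0.0776 * 9.81 * 2956 / 1.435)
V_ms = sqrt(1568.134311) = 39.5997 m/s
V = 39.5997 * 3.6 = 142.6 km/h

142.6


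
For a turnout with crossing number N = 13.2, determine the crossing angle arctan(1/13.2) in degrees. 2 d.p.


1/N = 1/13.2 = 0.075758
angle = arctan(0.075758) = 0.075613 rad
angle = 0.075613 * 180/pi = 4.33 degrees

4.33


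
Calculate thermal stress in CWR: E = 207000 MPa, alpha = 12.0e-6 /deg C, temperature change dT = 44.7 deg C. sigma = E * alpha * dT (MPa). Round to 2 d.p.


sigma = E * alpha * dT
sigma = 207000 * 12.0e-6 * 44.7
sigma = 2.484 * 44.7
sigma = 111.03 MPa

111.03


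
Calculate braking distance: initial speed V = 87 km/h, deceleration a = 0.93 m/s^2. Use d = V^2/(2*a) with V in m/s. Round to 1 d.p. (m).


Convert speed: V = 87 / 3.6 = 24.1667 m/s
V^2 = 584.0278
d = 584.0278 / (2 * 0.93)
d = 584.0278 / 1.86
d = 314.0 m

314.0


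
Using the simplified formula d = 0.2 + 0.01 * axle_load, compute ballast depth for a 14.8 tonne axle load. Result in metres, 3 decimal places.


d = 0.2 + 0.01 * 14.8
d = 0.2 + 0.148
d = 0.348 m

0.348


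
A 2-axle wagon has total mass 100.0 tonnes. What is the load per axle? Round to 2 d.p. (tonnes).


Load per axle = total weight / number of axles
Load = 100.0 / 2
Load = 50.00 tonnes

50.00


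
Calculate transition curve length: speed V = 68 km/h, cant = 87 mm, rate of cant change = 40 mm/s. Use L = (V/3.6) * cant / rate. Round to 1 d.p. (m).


Convert speed: V = 68 / 3.6 = 18.8889 m/s
L = 18.8889 * 87 / 40
L = 1643.3333 / 40
L = 41.1 m

41.1


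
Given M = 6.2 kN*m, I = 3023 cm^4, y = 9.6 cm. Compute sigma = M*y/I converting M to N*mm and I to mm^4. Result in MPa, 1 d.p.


Convert units:
M = 6.2 kN*m = 6200000 N*mm
y = 9.6 cm = 96 mm
I = 3023 cm^4 = 30230000 mm^4
sigma = 6200000 * 96 / 30230000
sigma = 19.7 MPa

19.7


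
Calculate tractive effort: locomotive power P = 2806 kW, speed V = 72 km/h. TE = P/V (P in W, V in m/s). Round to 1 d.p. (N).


Convert: P = 2806 kW = 2806000 W
V = 72 / 3.6 = 20.0 m/s
TE = 2806000 / 20.0
TE = 140300.0 N

140300.0


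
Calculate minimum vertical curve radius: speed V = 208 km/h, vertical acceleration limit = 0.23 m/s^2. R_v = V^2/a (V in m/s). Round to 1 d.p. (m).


Convert speed: V = 208 / 3.6 = 57.7778 m/s
V^2 = 3338.2716 m^2/s^2
R_v = 3338.2716 / 0.23
R_v = 14514.2 m

14514.2


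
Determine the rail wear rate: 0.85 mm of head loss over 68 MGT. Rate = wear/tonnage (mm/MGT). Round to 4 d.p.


Wear rate = total wear / cumulative tonnage
Rate = 0.85 / 68
Rate = 0.0125 mm/MGT

0.0125


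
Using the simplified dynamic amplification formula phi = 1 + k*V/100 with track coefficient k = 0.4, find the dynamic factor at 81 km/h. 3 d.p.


phi = 1 + k * V / 100
phi = 1 + 0.4 * 81 / 100
phi = 1 + 0.324
phi = 1.324

1.324


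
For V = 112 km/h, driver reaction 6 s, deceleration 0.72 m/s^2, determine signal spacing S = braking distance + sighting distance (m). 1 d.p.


V = 112 / 3.6 = 31.1111 m/s
Braking distance = 31.1111^2 / (2*0.72) = 672.1536 m
Sighting distance = 31.1111 * 6 = 186.6667 m
S = 672.1536 + 186.6667 = 858.8 m

858.8


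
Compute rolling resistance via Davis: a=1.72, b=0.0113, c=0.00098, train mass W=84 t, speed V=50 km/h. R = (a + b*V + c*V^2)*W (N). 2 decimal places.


b*V = 0.0113 * 50 = 0.565
c*V^2 = 0.00098 * 2500 = 2.45
R_per_t = 1.72 + 0.565 + 2.45 = 4.735 N/t
R_total = 4.735 * 84 = 397.74 N

397.74


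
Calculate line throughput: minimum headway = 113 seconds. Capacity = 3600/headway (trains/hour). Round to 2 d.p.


Capacity = 3600 / headway
Capacity = 3600 / 113
Capacity = 31.86 trains/hour

31.86


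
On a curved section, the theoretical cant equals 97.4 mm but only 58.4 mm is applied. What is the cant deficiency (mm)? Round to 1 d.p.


Cant deficiency = equilibrium cant - actual cant
CD = 97.4 - 58.4
CD = 39.0 mm

39.0


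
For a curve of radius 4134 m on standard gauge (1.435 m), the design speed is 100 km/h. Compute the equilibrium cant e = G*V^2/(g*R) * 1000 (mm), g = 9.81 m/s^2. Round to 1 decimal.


Convert speed: V = 100 / 3.6 = 27.7778 m/s
Apply formula: e = 1.435 * 27.7778^2 / (9.81 * 4134)
e = 1.435 * 771.6049 / 40554.54
e = 0.027303 m = 27.3 mm

27.3


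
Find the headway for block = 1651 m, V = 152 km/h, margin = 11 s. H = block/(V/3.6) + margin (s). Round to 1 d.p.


V = 152 / 3.6 = 42.2222 m/s
Block traversal time = 1651 / 42.2222 = 39.1026 s
Headway = 39.1026 + 11
Headway = 50.1 s

50.1


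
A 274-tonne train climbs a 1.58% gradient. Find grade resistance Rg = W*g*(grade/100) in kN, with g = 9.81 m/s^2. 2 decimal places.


Rg = W * 9.81 * grade / 100
Rg = 274 * 9.81 * 1.58 / 100
Rg = 2687.94 * 0.0158
Rg = 42.47 kN

42.47


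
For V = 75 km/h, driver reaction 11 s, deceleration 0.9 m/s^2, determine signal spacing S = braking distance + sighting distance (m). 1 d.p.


V = 75 / 3.6 = 20.8333 m/s
Braking distance = 20.8333^2 / (2*0.9) = 241.1265 m
Sighting distance = 20.8333 * 11 = 229.1667 m
S = 241.1265 + 229.1667 = 470.3 m

470.3


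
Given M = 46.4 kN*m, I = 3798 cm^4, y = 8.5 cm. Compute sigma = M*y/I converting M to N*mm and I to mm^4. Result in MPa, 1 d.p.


Convert units:
M = 46.4 kN*m = 46400000 N*mm
y = 8.5 cm = 85 mm
I = 3798 cm^4 = 37980000 mm^4
sigma = 46400000 * 85 / 37980000
sigma = 103.8 MPa

103.8


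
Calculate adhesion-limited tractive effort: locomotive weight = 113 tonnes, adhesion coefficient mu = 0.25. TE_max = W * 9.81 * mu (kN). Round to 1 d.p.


TE_max = W * g * mu
TE_max = 113 * 9.81 * 0.25
TE_max = 1108.53 * 0.25
TE_max = 277.1 kN

277.1


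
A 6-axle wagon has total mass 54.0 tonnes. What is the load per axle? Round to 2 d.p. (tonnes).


Load per axle = total weight / number of axles
Load = 54.0 / 6
Load = 9.00 tonnes

9.00


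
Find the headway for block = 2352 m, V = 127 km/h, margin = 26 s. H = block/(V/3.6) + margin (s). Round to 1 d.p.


V = 127 / 3.6 = 35.2778 m/s
Block traversal time = 2352 / 35.2778 = 66.6709 s
Headway = 66.6709 + 26
Headway = 92.7 s

92.7


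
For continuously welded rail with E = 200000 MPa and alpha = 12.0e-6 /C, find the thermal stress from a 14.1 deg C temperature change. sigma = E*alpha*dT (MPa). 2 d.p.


sigma = E * alpha * dT
sigma = 200000 * 12.0e-6 * 14.1
sigma = 2.4 * 14.1
sigma = 33.84 MPa

33.84


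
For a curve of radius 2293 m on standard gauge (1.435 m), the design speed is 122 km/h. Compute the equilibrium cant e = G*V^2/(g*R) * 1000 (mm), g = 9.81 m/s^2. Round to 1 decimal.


Convert speed: V = 122 / 3.6 = 33.8889 m/s
Apply formula: e = 1.435 * 33.8889^2 / (9.81 * 2293)
e = 1.435 * 1148.4568 / 22494.33
e = 0.073264 m = 73.3 mm

73.3


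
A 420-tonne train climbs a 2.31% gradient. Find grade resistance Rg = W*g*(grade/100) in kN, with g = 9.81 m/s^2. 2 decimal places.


Rg = W * 9.81 * grade / 100
Rg = 420 * 9.81 * 2.31 / 100
Rg = 4120.2 * 0.0231
Rg = 95.18 kN

95.18


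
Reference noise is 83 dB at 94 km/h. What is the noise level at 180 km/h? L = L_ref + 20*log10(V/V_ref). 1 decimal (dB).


V/V_ref = 180 / 94 = 1.914894
log10(1.914894) = 0.282145
20 * 0.282145 = 5.6429
L = 83 + 5.6429 = 88.6 dB

88.6


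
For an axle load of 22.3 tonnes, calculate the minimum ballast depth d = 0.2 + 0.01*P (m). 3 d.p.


d = 0.2 + 0.01 * 22.3
d = 0.2 + 0.223
d = 0.423 m

0.423


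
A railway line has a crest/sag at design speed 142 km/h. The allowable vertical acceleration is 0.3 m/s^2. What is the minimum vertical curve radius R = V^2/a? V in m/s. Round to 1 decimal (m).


Convert speed: V = 142 / 3.6 = 39.4444 m/s
V^2 = 1555.8642 m^2/s^2
R_v = 1555.8642 / 0.3
R_v = 5186.2 m

5186.2


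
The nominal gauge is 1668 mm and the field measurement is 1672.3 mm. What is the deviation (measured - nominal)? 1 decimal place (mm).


Deviation = measured - nominal
Deviation = 1672.3 - 1668
Deviation = 4.3 mm

4.3


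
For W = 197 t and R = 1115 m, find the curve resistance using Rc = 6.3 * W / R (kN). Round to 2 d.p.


Rc = 6.3 * W / R
Rc = 6.3 * 197 / 1115
Rc = 1241.1 / 1115
Rc = 1.11 kN

1.11


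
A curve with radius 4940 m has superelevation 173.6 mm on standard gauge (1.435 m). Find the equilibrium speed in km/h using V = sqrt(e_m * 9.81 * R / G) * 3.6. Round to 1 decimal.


Convert cant: e = 173.6 mm = 0.1736 m
V_ms = sqrt(0.1736 * 9.81 * 4940 / 1.435)
V_ms = sqrt(5862.647415) = 76.5679 m/s
V = 76.5679 * 3.6 = 275.6 km/h

275.6


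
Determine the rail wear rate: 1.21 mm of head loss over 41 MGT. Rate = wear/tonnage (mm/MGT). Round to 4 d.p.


Wear rate = total wear / cumulative tonnage
Rate = 1.21 / 41
Rate = 0.0295 mm/MGT

0.0295


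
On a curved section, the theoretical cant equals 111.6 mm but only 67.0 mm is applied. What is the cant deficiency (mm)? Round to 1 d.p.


Cant deficiency = equilibrium cant - actual cant
CD = 111.6 - 67.0
CD = 44.6 mm

44.6


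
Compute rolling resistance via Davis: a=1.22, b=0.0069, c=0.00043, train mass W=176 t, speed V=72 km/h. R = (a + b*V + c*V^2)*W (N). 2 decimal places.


b*V = 0.0069 * 72 = 0.4968
c*V^2 = 0.00043 * 5184 = 2.22912
R_per_t = 1.22 + 0.4968 + 2.22912 = 3.94592 N/t
R_total = 3.94592 * 176 = 694.48 N

694.48


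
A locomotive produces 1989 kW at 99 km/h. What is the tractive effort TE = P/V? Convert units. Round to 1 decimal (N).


Convert: P = 1989 kW = 1989000 W
V = 99 / 3.6 = 27.5 m/s
TE = 1989000 / 27.5
TE = 72327.3 N

72327.3


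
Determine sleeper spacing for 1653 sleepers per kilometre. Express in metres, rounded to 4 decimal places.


Spacing = 1000 m / number of sleepers
Spacing = 1000 / 1653
Spacing = 0.6050 m

0.6050


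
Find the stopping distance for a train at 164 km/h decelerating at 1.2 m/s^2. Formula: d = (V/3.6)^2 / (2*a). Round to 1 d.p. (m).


Convert speed: V = 164 / 3.6 = 45.5556 m/s
V^2 = 2075.3086
d = 2075.3086 / (2 * 1.2)
d = 2075.3086 / 2.4
d = 864.7 m

864.7


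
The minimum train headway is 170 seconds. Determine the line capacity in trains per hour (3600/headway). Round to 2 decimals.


Capacity = 3600 / headway
Capacity = 3600 / 170
Capacity = 21.18 trains/hour

21.18


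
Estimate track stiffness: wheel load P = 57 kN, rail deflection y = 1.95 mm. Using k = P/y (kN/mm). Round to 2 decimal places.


Track stiffness k = P / y
k = 57 / 1.95
k = 29.23 kN/mm

29.23


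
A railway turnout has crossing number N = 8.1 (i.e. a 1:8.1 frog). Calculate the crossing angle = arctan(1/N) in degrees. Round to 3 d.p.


1/N = 1/8.1 = 0.123457
angle = arctan(0.123457) = 0.122835 rad
angle = 0.122835 * 180/pi = 7.038 degrees

7.038


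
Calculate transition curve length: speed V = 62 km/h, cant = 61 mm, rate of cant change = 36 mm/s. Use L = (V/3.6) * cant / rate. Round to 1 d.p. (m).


Convert speed: V = 62 / 3.6 = 17.2222 m/s
L = 17.2222 * 61 / 36
L = 1050.5556 / 36
L = 29.2 m

29.2


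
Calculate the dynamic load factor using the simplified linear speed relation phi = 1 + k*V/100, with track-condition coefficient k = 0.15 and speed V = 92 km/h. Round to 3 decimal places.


phi = 1 + k * V / 100
phi = 1 + 0.15 * 92 / 100
phi = 1 + 0.138
phi = 1.138

1.138


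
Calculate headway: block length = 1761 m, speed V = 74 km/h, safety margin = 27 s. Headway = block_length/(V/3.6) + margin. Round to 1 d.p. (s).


V = 74 / 3.6 = 20.5556 m/s
Block traversal time = 1761 / 20.5556 = 85.6703 s
Headway = 85.6703 + 27
Headway = 112.7 s

112.7


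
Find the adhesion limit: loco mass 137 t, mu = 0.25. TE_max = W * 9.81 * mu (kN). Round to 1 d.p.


TE_max = W * g * mu
TE_max = 137 * 9.81 * 0.25
TE_max = 1343.97 * 0.25
TE_max = 336.0 kN

336.0


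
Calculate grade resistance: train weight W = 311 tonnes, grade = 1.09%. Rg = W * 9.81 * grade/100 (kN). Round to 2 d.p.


Rg = W * 9.81 * grade / 100
Rg = 311 * 9.81 * 1.09 / 100
Rg = 3050.91 * 0.0109
Rg = 33.25 kN

33.25


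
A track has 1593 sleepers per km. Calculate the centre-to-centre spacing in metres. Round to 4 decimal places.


Spacing = 1000 m / number of sleepers
Spacing = 1000 / 1593
Spacing = 0.6277 m

0.6277


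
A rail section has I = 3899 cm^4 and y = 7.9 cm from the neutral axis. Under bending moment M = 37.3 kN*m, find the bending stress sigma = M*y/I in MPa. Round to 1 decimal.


Convert units:
M = 37.3 kN*m = 37300000 N*mm
y = 7.9 cm = 79 mm
I = 3899 cm^4 = 38990000 mm^4
sigma = 37300000 * 79 / 38990000
sigma = 75.6 MPa

75.6


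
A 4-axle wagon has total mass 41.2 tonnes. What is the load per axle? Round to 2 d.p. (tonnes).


Load per axle = total weight / number of axles
Load = 41.2 / 4
Load = 10.30 tonnes

10.30


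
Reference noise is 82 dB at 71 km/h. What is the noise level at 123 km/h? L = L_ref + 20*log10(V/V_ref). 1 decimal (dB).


V/V_ref = 123 / 71 = 1.732394
log10(1.732394) = 0.238647
20 * 0.238647 = 4.7729
L = 82 + 4.7729 = 86.8 dB

86.8


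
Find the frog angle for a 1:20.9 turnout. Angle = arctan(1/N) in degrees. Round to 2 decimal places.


1/N = 1/20.9 = 0.047847
angle = arctan(0.047847) = 0.04781 rad
angle = 0.04781 * 180/pi = 2.74 degrees

2.74


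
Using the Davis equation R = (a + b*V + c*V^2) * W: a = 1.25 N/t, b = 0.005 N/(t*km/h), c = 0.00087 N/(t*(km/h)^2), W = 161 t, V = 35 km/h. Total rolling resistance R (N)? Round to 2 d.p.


b*V = 0.005 * 35 = 0.175
c*V^2 = 0.00087 * 1225 = 1.06575
R_per_t = 1.25 + 0.175 + 1.06575 = 2.49075 N/t
R_total = 2.49075 * 161 = 401.01 N

401.01


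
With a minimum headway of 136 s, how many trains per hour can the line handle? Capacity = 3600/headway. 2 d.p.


Capacity = 3600 / headway
Capacity = 3600 / 136
Capacity = 26.47 trains/hour

26.47


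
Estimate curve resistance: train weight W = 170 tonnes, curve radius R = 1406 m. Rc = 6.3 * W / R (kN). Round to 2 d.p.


Rc = 6.3 * W / R
Rc = 6.3 * 170 / 1406
Rc = 1071.0 / 1406
Rc = 0.76 kN

0.76


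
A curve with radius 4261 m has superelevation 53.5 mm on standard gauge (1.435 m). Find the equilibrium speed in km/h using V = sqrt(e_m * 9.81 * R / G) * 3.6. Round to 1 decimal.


Convert cant: e = 53.5 mm = 0.0535 m
V_ms = sqrt(0.0535 * 9.81 * 4261 / 1.435)
V_ms = sqrt(1558.412498) = 39.4767 m/s
V = 39.4767 * 3.6 = 142.1 km/h

142.1


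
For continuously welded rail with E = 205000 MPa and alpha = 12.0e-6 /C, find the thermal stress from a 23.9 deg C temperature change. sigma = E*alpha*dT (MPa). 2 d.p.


sigma = E * alpha * dT
sigma = 205000 * 12.0e-6 * 23.9
sigma = 2.46 * 23.9
sigma = 58.79 MPa

58.79


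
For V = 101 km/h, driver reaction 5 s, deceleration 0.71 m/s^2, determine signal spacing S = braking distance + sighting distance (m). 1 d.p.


V = 101 / 3.6 = 28.0556 m/s
Braking distance = 28.0556^2 / (2*0.71) = 554.3058 m
Sighting distance = 28.0556 * 5 = 140.2778 m
S = 554.3058 + 140.2778 = 694.6 m

694.6


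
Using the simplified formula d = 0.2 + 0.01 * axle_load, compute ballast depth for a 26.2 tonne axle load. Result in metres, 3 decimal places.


d = 0.2 + 0.01 * 26.2
d = 0.2 + 0.262
d = 0.462 m

0.462


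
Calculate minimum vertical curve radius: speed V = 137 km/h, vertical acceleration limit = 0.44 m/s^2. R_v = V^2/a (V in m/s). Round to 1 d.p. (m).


Convert speed: V = 137 / 3.6 = 38.0556 m/s
V^2 = 1448.2253 m^2/s^2
R_v = 1448.2253 / 0.44
R_v = 3291.4 m

3291.4


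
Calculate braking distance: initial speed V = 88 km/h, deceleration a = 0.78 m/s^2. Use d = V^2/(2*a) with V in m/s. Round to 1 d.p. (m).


Convert speed: V = 88 / 3.6 = 24.4444 m/s
V^2 = 597.5309
d = 597.5309 / (2 * 0.78)
d = 597.5309 / 1.56
d = 383.0 m

383.0


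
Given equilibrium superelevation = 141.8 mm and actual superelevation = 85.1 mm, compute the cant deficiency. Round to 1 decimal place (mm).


Cant deficiency = equilibrium cant - actual cant
CD = 141.8 - 85.1
CD = 56.7 mm

56.7


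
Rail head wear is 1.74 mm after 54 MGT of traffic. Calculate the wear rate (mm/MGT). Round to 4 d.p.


Wear rate = total wear / cumulative tonnage
Rate = 1.74 / 54
Rate = 0.0322 mm/MGT

0.0322


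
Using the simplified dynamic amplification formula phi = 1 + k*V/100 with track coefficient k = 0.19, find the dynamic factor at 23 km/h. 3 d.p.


phi = 1 + k * V / 100
phi = 1 + 0.19 * 23 / 100
phi = 1 + 0.0437
phi = 1.044

1.044


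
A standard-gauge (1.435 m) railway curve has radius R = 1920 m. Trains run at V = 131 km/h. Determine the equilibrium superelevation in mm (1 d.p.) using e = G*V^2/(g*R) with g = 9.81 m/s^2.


Convert speed: V = 131 / 3.6 = 36.3889 m/s
Apply formula: e = 1.435 * 36.3889^2 / (9.81 * 1920)
e = 1.435 * 1324.1512 / 18835.2
e = 0.100883 m = 100.9 mm

100.9
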